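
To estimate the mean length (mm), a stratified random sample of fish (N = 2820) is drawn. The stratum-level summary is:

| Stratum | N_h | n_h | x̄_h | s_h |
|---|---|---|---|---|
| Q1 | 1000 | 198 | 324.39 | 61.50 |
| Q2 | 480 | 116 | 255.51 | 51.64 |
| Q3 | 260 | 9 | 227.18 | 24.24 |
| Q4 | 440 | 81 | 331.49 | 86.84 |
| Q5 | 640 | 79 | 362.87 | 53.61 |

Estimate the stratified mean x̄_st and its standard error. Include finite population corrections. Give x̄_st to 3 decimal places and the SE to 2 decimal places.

x̄_st = Σ W_h x̄_h = (1000·324.39 + 480·255.51 + 260·227.18 + 440·331.49 + 640·362.87)/2820 = 313.54397
V̂(x̄_st) = Σ W_h² (1 − n_h/N_h) s_h²/n_h, with W_h = N_h/N and N = 2820:
  stratum Q1: (1000/2820)²·(1 − 198/1000)·61.50²/198 = 1.92647
  stratum Q2: (480/2820)²·(1 − 116/480)·51.64²/116 = 0.505079
  stratum Q3: (260/2820)²·(1 − 9/260)·24.24²/9 = 0.535762
  stratum Q4: (440/2820)²·(1 − 81/440)·86.84²/81 = 1.84928
  stratum Q5: (640/2820)²·(1 − 79/640)·53.61²/79 = 1.64251
V̂(x̄_st) = 6.4591
SE(x̄_st) = √6.4591 = 2.54148

x̄_st ≈ 313.544, SE ≈ 2.54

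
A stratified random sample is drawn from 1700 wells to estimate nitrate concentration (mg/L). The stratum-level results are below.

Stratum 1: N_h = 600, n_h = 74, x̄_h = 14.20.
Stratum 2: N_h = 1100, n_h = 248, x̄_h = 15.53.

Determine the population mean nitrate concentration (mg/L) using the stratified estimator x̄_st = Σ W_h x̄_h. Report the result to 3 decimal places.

N = Σ N_h = 1700. Stratum weights W_h = N_h/N.
x̄_st = (600·14.20 + 1100·15.53) / 1700 = 15.06059

x̄_st ≈ 15.061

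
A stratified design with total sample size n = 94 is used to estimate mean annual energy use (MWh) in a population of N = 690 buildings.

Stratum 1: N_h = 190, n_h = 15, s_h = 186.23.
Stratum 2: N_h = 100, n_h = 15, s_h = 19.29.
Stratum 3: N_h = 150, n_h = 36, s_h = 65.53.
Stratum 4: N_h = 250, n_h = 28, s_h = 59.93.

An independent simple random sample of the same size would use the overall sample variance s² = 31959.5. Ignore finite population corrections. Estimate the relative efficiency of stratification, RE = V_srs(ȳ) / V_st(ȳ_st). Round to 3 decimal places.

V̂(ȳ_st) = Σ W_h² s_h²/n_h, with W_h = N_h/N and N = 690:
  stratum 1: (190/690)²·186.23²/15 = 175.314
  stratum 2: (100/690)²·19.29²/15 = 0.521045
  stratum 3: (150/690)²·65.53²/36 = 5.63718
  stratum 4: (250/690)²·59.93²/28 = 16.8388
V_st = 198.311
V_srs = s²/n = 31959.5/94 = 339.995
Relative efficiency = V_srs / V_st = 339.995/198.311 = 1.7144

RE ≈ 1.714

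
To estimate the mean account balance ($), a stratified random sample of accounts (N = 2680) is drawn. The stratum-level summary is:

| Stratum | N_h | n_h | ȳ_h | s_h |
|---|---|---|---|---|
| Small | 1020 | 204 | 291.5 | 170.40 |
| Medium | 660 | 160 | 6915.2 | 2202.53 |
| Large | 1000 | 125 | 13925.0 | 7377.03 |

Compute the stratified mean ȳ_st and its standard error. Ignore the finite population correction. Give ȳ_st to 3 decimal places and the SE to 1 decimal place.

ȳ_st = Σ W_h ȳ_h = (1020·291.5 + 660·6915.2 + 1000·13925.0)/2680 = 7009.83657
V̂(ȳ_st) = Σ W_h² s_h²/n_h, with W_h = N_h/N and N = 2680:
  stratum Small: (1020/2680)²·170.40²/204 = 20.6177
  stratum Medium: (660/2680)²·2202.53²/160 = 1838.83
  stratum Large: (1000/2680)²·7377.03²/125 = 60615.5
V̂(ȳ_st) = 62474.9
SE(ȳ_st) = √62474.9 = 249.95

ȳ_st ≈ 7009.837, SE ≈ 249.9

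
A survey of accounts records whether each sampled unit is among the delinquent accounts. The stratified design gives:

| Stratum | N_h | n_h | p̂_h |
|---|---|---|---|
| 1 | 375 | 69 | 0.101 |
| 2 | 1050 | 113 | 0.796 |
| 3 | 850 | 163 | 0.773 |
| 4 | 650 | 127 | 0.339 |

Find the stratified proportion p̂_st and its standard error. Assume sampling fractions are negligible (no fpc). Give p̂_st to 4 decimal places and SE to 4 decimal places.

N = 2925; stratum weights W_h = N_h/N.
p̂_st = Σ W_h p̂_h = (375·0.101 + 1050·0.796 + 850·0.773 + 650·0.339)/2925 = 0.59866
V̂(p̂_st) = Σ W_h² p̂_h(1−p̂_h)/(n_h−1):
  stratum 1: (375/2925)²·0.101·0.899/68 = 2.19474e-05
  stratum 2: (1050/2925)²·0.796·0.204/112 = 0.000186832
  stratum 3: (850/2925)²·0.773·0.227/162 = 9.14695e-05
  stratum 4: (650/2925)²·0.339·0.661/126 = 8.78225e-05
V̂(p̂_st) = 0.000388072; SE = √V̂ = 0.0196995

p̂_st ≈ 0.5987, SE ≈ 0.0197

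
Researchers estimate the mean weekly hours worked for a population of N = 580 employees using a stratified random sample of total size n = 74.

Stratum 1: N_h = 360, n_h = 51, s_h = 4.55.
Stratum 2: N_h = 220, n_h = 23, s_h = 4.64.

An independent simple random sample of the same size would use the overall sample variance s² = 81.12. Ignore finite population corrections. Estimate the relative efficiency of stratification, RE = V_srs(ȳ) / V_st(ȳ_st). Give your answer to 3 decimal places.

RE ≈ 3.766

V̂(ȳ_st) = Σ W_h² s_h²/n_h, with W_h = N_h/N and N = 580:
  stratum 1: (360/580)²·4.55²/51 = 0.156387
  stratum 2: (220/580)²·4.64²/23 = 0.134678
V_st = 0.291066
V_srs = s²/n = 81.12/74 = 1.09622
Relative efficiency = V_srs / V_st = 1.09622/0.291066 = 3.7662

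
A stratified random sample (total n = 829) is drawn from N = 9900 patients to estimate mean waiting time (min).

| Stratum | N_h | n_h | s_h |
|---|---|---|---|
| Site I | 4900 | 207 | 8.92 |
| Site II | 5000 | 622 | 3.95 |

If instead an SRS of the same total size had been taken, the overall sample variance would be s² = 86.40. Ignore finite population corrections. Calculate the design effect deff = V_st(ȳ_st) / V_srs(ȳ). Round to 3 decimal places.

V̂(ȳ_st) = Σ W_h² s_h²/n_h, with W_h = N_h/N and N = 9900:
  stratum Site I: (4900/9900)²·8.92²/207 = 0.0941632
  stratum Site II: (5000/9900)²·3.95²/622 = 0.00639843
V_st = 0.100562
V_srs = s²/n = 86.40/829 = 0.104222
deff = V_st / V_srs = 0.100562/0.104222 = 0.9649

deff ≈ 0.965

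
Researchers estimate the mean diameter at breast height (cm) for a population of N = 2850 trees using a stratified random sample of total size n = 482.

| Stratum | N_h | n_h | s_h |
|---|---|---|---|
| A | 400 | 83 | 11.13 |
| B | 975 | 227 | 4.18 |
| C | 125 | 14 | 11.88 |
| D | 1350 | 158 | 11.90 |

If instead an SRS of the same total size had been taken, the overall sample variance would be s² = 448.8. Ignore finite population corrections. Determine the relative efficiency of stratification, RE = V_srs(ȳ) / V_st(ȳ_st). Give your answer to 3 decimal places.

RE ≈ 3.596

V̂(ȳ_st) = Σ W_h² s_h²/n_h, with W_h = N_h/N and N = 2850:
  stratum A: (400/2850)²·11.13²/83 = 0.0293997
  stratum B: (975/2850)²·4.18²/227 = 0.00900837
  stratum C: (125/2850)²·11.88²/14 = 0.0193926
  stratum D: (1350/2850)²·11.90²/158 = 0.201101
V_st = 0.258902
V_srs = s²/n = 448.8/482 = 0.93112
Relative efficiency = V_srs / V_st = 0.93112/0.258902 = 3.5964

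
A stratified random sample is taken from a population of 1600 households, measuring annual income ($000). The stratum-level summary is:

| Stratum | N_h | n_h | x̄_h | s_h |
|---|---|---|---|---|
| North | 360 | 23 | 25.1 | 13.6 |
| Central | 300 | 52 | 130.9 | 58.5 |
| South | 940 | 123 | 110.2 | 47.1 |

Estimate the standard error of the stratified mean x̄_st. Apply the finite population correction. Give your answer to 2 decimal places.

SE(x̄_st) ≈ 2.78

V̂(x̄_st) = Σ W_h² (1 − n_h/N_h) s_h²/n_h, with W_h = N_h/N and N = 1600:
  stratum North: (360/1600)²·(1 − 23/360)·13.6²/23 = 0.381103
  stratum Central: (300/1600)²·(1 − 52/300)·58.5²/52 = 1.91268
  stratum South: (940/1600)²·(1 − 123/940)·47.1²/123 = 5.41062
V̂(x̄_st) = 7.70439
SE(x̄_st) = √7.70439 = 2.77568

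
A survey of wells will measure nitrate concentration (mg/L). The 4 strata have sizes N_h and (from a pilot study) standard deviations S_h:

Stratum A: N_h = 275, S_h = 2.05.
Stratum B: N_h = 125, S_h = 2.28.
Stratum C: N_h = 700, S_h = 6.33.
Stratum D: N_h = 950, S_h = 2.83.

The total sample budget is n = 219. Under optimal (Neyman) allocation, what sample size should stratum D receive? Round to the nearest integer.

74

Neyman allocation: n_h = n · N_h S_h / Σ N_i S_i, with n = 219.
  stratum A: N_h·S_h = 275·2.05 = 563.75
  stratum B: N_h·S_h = 125·2.28 = 285.00
  stratum C: N_h·S_h = 700·6.33 = 4431.00
  stratum D: N_h·S_h = 950·2.83 = 2688.50
Σ N_h S_h = 7968.25
n for stratum D = 219·2688.50/7968.25 = 73.891 → 74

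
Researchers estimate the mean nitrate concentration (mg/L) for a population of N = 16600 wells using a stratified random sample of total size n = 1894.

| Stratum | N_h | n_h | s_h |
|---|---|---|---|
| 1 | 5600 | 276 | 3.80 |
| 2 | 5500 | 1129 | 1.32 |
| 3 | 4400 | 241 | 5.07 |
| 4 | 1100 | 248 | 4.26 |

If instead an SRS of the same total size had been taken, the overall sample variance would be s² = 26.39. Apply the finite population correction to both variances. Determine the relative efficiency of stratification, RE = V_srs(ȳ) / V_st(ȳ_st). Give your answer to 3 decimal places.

V̂(ȳ_st) = Σ W_h² (1 − n_h/N_h) s_h²/n_h, with W_h = N_h/N and N = 16600:
  stratum 1: (5600/16600)²·(1 − 276/5600)·3.80²/276 = 0.00566067
  stratum 2: (5500/16600)²·(1 − 1129/5500)·1.32²/1129 = 0.000134642
  stratum 3: (4400/16600)²·(1 − 241/4400)·5.07²/241 = 0.00708312
  stratum 4: (1100/16600)²·(1 − 248/1100)·4.26²/248 = 0.000248876
V_st = 0.0131273
V_srs = (1 − 1894/16600)·26.39/1894 = 0.0123437
Relative efficiency = V_srs / V_st = 0.0123437/0.0131273 = 0.9403

RE ≈ 0.940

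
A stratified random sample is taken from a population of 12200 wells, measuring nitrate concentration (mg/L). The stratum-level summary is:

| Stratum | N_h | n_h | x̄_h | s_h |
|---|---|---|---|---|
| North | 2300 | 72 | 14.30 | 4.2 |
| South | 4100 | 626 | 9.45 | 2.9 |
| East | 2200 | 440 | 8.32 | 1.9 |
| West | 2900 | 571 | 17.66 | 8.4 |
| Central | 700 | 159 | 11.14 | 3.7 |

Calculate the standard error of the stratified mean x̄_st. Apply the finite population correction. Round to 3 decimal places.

SE(x̄_st) ≈ 0.126

V̂(x̄_st) = Σ W_h² (1 − n_h/N_h) s_h²/n_h, with W_h = N_h/N and N = 12200:
  stratum North: (2300/12200)²·(1 − 72/2300)·4.2²/72 = 0.00843508
  stratum South: (4100/12200)²·(1 − 626/4100)·2.9²/626 = 0.00128563
  stratum East: (2200/12200)²·(1 − 440/2200)·1.9²/440 = 0.000213437
  stratum West: (2900/12200)²·(1 − 571/2900)·8.4²/571 = 0.00560751
  stratum Central: (700/12200)²·(1 − 159/700)·3.7²/159 = 0.00021907
V̂(x̄_st) = 0.0157607
SE(x̄_st) = √0.0157607 = 0.125542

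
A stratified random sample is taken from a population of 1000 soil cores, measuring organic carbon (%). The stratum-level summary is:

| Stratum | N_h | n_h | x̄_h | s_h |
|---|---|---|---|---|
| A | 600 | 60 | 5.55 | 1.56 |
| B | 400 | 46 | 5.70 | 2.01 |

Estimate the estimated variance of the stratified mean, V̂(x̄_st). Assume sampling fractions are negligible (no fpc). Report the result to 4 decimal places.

V̂(x̄_st) = Σ W_h² s_h²/n_h, with W_h = N_h/N and N = 1000:
  stratum A: (600/1000)²·1.56²/60 = 0.0146016
  stratum B: (400/1000)²·2.01²/46 = 0.0140525
V̂(x̄_st) = 0.0286541

V̂(x̄_st) ≈ 0.0287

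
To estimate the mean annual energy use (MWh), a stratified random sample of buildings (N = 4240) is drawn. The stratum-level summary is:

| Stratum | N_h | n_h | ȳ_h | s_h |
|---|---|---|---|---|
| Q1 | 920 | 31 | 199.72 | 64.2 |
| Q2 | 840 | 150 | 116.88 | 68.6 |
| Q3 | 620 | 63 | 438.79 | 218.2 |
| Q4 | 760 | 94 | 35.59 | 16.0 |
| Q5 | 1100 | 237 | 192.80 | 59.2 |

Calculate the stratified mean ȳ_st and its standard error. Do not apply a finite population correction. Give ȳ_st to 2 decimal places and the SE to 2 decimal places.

ȳ_st ≈ 187.05, SE ≈ 4.97

ȳ_st = Σ W_h ȳ_h = (920·199.72 + 840·116.88 + 620·438.79 + 760·35.59 + 1100·192.80)/4240 = 187.05184
V̂(ȳ_st) = Σ W_h² s_h²/n_h, with W_h = N_h/N and N = 4240:
  stratum Q1: (920/4240)²·64.2²/31 = 6.25968
  stratum Q2: (840/4240)²·68.6²/150 = 1.23136
  stratum Q3: (620/4240)²·218.2²/63 = 16.1592
  stratum Q4: (760/4240)²·16.0²/94 = 0.0874999
  stratum Q5: (1100/4240)²·59.2²/237 = 0.995288
V̂(ȳ_st) = 24.7331
SE(ȳ_st) = √24.7331 = 4.97323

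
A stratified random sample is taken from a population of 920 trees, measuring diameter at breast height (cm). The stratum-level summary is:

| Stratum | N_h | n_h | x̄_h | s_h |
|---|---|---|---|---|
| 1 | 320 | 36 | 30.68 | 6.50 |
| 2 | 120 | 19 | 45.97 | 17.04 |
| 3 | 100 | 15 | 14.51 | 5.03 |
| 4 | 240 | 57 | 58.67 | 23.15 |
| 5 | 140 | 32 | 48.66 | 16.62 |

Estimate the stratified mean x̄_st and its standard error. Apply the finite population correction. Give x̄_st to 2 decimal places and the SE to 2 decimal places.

x̄_st ≈ 40.95, SE ≈ 1.00

x̄_st = Σ W_h x̄_h = (320·30.68 + 120·45.97 + 100·14.51 + 240·58.67 + 140·48.66)/920 = 40.95457
V̂(x̄_st) = Σ W_h² (1 − n_h/N_h) s_h²/n_h, with W_h = N_h/N and N = 920:
  stratum 1: (320/920)²·(1 − 36/320)·6.50²/36 = 0.126013
  stratum 2: (120/920)²·(1 − 19/120)·17.04²/19 = 0.218833
  stratum 3: (100/920)²·(1 − 15/100)·5.03²/15 = 0.016939
  stratum 4: (240/920)²·(1 − 57/240)·23.15²/57 = 0.487881
  stratum 5: (140/920)²·(1 − 32/140)·16.62²/32 = 0.154201
V̂(x̄_st) = 1.00387
SE(x̄_st) = √1.00387 = 1.00193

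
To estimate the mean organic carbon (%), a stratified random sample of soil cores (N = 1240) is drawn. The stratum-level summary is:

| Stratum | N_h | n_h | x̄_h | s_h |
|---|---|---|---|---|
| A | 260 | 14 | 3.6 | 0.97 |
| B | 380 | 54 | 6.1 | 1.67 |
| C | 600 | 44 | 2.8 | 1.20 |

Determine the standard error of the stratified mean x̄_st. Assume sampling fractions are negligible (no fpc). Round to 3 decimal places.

V̂(x̄_st) = Σ W_h² s_h²/n_h, with W_h = N_h/N and N = 1240:
  stratum A: (260/1240)²·0.97²/14 = 0.00295474
  stratum B: (380/1240)²·1.67²/54 = 0.00485024
  stratum C: (600/1240)²·1.20²/44 = 0.00766247
V̂(x̄_st) = 0.0154674
SE(x̄_st) = √0.0154674 = 0.124368

SE(x̄_st) ≈ 0.124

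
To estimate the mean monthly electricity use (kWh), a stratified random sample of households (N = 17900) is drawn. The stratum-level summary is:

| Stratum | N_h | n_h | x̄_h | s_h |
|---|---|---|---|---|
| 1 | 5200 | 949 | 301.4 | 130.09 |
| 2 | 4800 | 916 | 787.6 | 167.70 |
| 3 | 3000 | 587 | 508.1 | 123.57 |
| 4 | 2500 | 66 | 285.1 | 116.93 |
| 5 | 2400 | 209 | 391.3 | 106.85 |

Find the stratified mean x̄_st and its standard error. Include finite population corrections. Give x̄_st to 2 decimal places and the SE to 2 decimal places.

x̄_st ≈ 476.20, SE ≈ 2.90

x̄_st = Σ W_h x̄_h = (5200·301.4 + 4800·787.6 + 3000·508.1 + 2500·285.1 + 2400·391.3)/17900 = 476.19721
V̂(x̄_st) = Σ W_h² (1 − n_h/N_h) s_h²/n_h, with W_h = N_h/N and N = 17900:
  stratum 1: (5200/17900)²·(1 − 949/5200)·130.09²/949 = 1.2303
  stratum 2: (4800/17900)²·(1 − 916/4800)·167.70²/916 = 1.78643
  stratum 3: (3000/17900)²·(1 − 587/3000)·123.57²/587 = 0.587707
  stratum 4: (2500/17900)²·(1 − 66/2500)·116.93²/66 = 3.93425
  stratum 5: (2400/17900)²·(1 − 209/2400)·106.85²/209 = 0.8965
V̂(x̄_st) = 8.43518
SE(x̄_st) = √8.43518 = 2.90434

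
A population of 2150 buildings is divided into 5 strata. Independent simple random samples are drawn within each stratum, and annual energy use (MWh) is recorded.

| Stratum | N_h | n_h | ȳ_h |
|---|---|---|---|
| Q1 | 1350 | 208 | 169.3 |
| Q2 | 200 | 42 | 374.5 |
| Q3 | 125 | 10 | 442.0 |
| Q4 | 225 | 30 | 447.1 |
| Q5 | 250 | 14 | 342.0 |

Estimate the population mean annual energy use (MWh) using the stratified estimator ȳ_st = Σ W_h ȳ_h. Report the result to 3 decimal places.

N = Σ N_h = 2150. Stratum weights W_h = N_h/N.
ȳ_st = (1350·169.3 + 200·374.5 + 125·442.0 + 225·447.1 + 250·342.0) / 2150 = 253.39651

ȳ_st ≈ 253.397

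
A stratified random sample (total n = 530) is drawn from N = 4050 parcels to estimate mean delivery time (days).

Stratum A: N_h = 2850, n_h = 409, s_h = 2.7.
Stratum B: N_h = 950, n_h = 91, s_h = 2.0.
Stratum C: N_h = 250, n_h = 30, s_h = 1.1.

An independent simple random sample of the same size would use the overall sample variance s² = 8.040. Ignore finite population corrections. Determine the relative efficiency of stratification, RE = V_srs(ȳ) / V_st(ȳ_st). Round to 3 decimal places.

V̂(ȳ_st) = Σ W_h² s_h²/n_h, with W_h = N_h/N and N = 4050:
  stratum A: (2850/4050)²·2.7²/409 = 0.00882641
  stratum B: (950/4050)²·2.0²/91 = 0.00241855
  stratum C: (250/4050)²·1.1²/30 = 0.000153686
V_st = 0.0113986
V_srs = s²/n = 8.040/530 = 0.0151698
Relative efficiency = V_srs / V_st = 0.0151698/0.0113986 = 1.3308

RE ≈ 1.331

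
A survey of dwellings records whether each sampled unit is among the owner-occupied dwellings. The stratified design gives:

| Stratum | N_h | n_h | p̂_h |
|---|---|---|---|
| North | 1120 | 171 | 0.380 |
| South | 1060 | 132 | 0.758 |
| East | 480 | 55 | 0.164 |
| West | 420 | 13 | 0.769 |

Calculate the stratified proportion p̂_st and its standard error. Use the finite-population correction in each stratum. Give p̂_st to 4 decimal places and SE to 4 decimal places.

p̂_st ≈ 0.5295, SE ≈ 0.0249

N = 3080; stratum weights W_h = N_h/N.
p̂_st = Σ W_h p̂_h = (1120·0.380 + 1060·0.758 + 480·0.164 + 420·0.769)/3080 = 0.52947
V̂(p̂_st) = Σ W_h² (1 − n_h/N_h) p̂_h(1−p̂_h)/(n_h−1):
  stratum North: (1120/3080)²·(1 − 171/1120)·0.380·0.620/170 = 0.000155278
  stratum South: (1060/3080)²·(1 − 132/1060)·0.758·0.242/131 = 0.0001452
  stratum East: (480/3080)²·(1 − 55/480)·0.164·0.836/54 = 5.45991e-05
  stratum West: (420/3080)²·(1 − 13/420)·0.769·0.231/12 = 0.000266747
V̂(p̂_st) = 0.000621823; SE = √V̂ = 0.0249364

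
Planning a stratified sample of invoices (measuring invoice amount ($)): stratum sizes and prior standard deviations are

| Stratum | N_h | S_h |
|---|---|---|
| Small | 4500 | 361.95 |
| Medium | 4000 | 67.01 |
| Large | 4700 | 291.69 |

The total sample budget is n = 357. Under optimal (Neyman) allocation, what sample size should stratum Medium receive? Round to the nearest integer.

29

Neyman allocation: n_h = n · N_h S_h / Σ N_i S_i, with n = 357.
  stratum Small: N_h·S_h = 4500·361.95 = 1628775.00
  stratum Medium: N_h·S_h = 4000·67.01 = 268040.00
  stratum Large: N_h·S_h = 4700·291.69 = 1370943.00
Σ N_h S_h = 3267758.00
n for stratum Medium = 357·268040.00/3267758.00 = 29.283 → 29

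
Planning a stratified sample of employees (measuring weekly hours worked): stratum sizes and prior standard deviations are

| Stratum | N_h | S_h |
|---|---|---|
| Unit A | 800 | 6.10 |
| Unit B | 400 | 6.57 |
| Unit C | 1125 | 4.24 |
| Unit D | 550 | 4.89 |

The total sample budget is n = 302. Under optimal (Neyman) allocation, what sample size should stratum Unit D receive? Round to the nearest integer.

54

Neyman allocation: n_h = n · N_h S_h / Σ N_i S_i, with n = 302.
  stratum Unit A: N_h·S_h = 800·6.10 = 4880.00
  stratum Unit B: N_h·S_h = 400·6.57 = 2628.00
  stratum Unit C: N_h·S_h = 1125·4.24 = 4770.00
  stratum Unit D: N_h·S_h = 550·4.89 = 2689.50
Σ N_h S_h = 14967.50
n for stratum Unit D = 302·2689.50/14967.50 = 54.266 → 54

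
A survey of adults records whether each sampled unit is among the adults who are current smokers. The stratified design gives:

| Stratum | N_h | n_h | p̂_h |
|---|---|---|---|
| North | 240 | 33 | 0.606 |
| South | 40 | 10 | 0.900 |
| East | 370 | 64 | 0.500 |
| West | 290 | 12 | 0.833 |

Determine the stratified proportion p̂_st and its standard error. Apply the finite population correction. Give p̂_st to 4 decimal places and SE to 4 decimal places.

p̂_st ≈ 0.6468, SE ≈ 0.0458

N = 940; stratum weights W_h = N_h/N.
p̂_st = Σ W_h p̂_h = (240·0.606 + 40·0.900 + 370·0.500 + 290·0.833)/940 = 0.64682
V̂(p̂_st) = Σ W_h² (1 − n_h/N_h) p̂_h(1−p̂_h)/(n_h−1):
  stratum North: (240/940)²·(1 − 33/240)·0.606·0.394/32 = 0.000419512
  stratum South: (40/940)²·(1 − 10/40)·0.900·0.100/9 = 1.35808e-05
  stratum East: (370/940)²·(1 − 64/370)·0.500·0.500/63 = 0.000508472
  stratum West: (290/940)²·(1 − 12/290)·0.833·0.167/11 = 0.00115387
V̂(p̂_st) = 0.00209543; SE = √V̂ = 0.0457759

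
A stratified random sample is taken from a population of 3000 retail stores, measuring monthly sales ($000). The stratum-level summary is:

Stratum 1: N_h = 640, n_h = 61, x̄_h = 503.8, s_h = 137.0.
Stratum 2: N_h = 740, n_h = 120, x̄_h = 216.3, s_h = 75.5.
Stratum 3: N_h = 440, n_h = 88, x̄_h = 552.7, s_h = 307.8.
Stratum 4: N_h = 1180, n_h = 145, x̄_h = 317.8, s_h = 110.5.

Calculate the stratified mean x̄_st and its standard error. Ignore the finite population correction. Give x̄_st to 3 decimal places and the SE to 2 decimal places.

x̄_st = Σ W_h x̄_h = (640·503.8 + 740·216.3 + 440·552.7 + 1180·317.8)/3000 = 366.89533
V̂(x̄_st) = Σ W_h² s_h²/n_h, with W_h = N_h/N and N = 3000:
  stratum 1: (640/3000)²·137.0²/61 = 14.0032
  stratum 2: (740/3000)²·75.5²/120 = 2.89024
  stratum 3: (440/3000)²·307.8²/88 = 23.1589
  stratum 4: (1180/3000)²·110.5²/145 = 13.028
V̂(x̄_st) = 53.0804
SE(x̄_st) = √53.0804 = 7.28563

x̄_st ≈ 366.895, SE ≈ 7.29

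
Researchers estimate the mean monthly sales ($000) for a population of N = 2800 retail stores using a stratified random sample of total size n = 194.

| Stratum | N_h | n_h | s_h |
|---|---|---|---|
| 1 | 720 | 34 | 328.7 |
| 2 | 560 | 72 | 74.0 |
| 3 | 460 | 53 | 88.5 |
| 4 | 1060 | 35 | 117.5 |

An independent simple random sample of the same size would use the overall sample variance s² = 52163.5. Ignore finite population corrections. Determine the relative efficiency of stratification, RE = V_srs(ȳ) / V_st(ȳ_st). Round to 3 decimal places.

RE ≈ 0.982

V̂(ȳ_st) = Σ W_h² s_h²/n_h, with W_h = N_h/N and N = 2800:
  stratum 1: (720/2800)²·328.7²/34 = 210.121
  stratum 2: (560/2800)²·74.0²/72 = 3.04222
  stratum 3: (460/2800)²·88.5²/53 = 3.98851
  stratum 4: (1060/2800)²·117.5²/35 = 56.5332
V_st = 273.685
V_srs = s²/n = 52163.5/194 = 268.884
Relative efficiency = V_srs / V_st = 268.884/273.685 = 0.9825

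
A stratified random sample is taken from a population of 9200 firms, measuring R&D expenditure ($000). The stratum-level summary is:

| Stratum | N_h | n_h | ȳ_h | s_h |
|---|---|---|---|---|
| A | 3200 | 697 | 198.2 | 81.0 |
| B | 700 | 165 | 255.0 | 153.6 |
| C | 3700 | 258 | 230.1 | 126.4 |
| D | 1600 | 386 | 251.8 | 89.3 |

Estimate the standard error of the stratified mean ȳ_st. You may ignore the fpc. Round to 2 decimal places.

V̂(ȳ_st) = Σ W_h² s_h²/n_h, with W_h = N_h/N and N = 9200:
  stratum A: (3200/9200)²·81.0²/697 = 1.13884
  stratum B: (700/9200)²·153.6²/165 = 0.827788
  stratum C: (3700/9200)²·126.4²/258 = 10.0162
  stratum D: (1600/9200)²·89.3²/386 = 0.624856
V̂(ȳ_st) = 12.6077
SE(ȳ_st) = √12.6077 = 3.55073

SE(ȳ_st) ≈ 3.55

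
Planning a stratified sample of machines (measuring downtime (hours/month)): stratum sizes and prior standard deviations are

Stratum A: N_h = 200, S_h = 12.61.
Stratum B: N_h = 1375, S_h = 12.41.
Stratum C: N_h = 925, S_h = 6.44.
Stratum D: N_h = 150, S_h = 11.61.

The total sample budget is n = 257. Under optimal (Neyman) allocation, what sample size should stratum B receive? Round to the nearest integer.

161

Neyman allocation: n_h = n · N_h S_h / Σ N_i S_i, with n = 257.
  stratum A: N_h·S_h = 200·12.61 = 2522.00
  stratum B: N_h·S_h = 1375·12.41 = 17063.75
  stratum C: N_h·S_h = 925·6.44 = 5957.00
  stratum D: N_h·S_h = 150·11.61 = 1741.50
Σ N_h S_h = 27284.25
n for stratum B = 257·17063.75/27284.25 = 160.729 → 161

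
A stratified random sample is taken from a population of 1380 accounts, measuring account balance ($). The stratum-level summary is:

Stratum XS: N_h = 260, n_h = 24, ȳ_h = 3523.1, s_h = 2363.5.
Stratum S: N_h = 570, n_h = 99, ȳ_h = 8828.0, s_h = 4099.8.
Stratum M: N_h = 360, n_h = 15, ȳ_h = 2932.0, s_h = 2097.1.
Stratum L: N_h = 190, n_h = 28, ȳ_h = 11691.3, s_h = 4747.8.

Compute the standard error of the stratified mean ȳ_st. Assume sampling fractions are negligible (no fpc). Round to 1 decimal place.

V̂(ȳ_st) = Σ W_h² s_h²/n_h, with W_h = N_h/N and N = 1380:
  stratum XS: (260/1380)²·2363.5²/24 = 8262.06
  stratum S: (570/1380)²·4099.8²/99 = 28965.5
  stratum M: (360/1380)²·2097.1²/15 = 19952.3
  stratum L: (190/1380)²·4747.8²/28 = 15260.7
V̂(ȳ_st) = 72440.7
SE(ȳ_st) = √72440.7 = 269.148

SE(ȳ_st) ≈ 269.1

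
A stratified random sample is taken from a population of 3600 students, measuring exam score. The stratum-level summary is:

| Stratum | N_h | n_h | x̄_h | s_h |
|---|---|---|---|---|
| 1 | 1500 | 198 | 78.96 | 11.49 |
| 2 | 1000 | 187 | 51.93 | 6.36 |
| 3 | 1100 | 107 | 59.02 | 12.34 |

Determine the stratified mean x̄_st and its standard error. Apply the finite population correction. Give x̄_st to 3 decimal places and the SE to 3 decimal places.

x̄_st = Σ W_h x̄_h = (1500·78.96 + 1000·51.93 + 1100·59.02)/3600 = 65.35889
V̂(x̄_st) = Σ W_h² (1 − n_h/N_h) s_h²/n_h, with W_h = N_h/N and N = 3600:
  stratum 1: (1500/3600)²·(1 − 198/1500)·11.49²/198 = 0.100478
  stratum 2: (1000/3600)²·(1 − 187/1000)·6.36²/187 = 0.0135693
  stratum 3: (1100/3600)²·(1 − 107/1100)·12.34²/107 = 0.119945
V̂(x̄_st) = 0.233993
SE(x̄_st) = √0.233993 = 0.483728

x̄_st ≈ 65.359, SE ≈ 0.484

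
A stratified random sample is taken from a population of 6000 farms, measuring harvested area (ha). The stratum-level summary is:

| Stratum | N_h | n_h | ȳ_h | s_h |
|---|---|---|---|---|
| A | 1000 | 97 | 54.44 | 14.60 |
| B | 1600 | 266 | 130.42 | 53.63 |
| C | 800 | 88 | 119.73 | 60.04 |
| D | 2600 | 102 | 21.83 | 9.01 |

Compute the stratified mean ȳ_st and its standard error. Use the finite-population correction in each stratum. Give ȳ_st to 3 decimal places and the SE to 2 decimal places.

ȳ_st = Σ W_h ȳ_h = (1000·54.44 + 1600·130.42 + 800·119.73 + 2600·21.83)/6000 = 69.27567
V̂(ȳ_st) = Σ W_h² (1 − n_h/N_h) s_h²/n_h, with W_h = N_h/N and N = 6000:
  stratum A: (1000/6000)²·(1 − 97/1000)·14.60²/97 = 0.0551213
  stratum B: (1600/6000)²·(1 − 266/1600)·53.63²/266 = 0.641073
  stratum C: (800/6000)²·(1 − 88/800)·60.04²/88 = 0.648136
  stratum D: (2600/6000)²·(1 − 102/2600)·9.01²/102 = 0.143586
V̂(ȳ_st) = 1.48792
SE(ȳ_st) = √1.48792 = 1.2198

ȳ_st ≈ 69.276, SE ≈ 1.22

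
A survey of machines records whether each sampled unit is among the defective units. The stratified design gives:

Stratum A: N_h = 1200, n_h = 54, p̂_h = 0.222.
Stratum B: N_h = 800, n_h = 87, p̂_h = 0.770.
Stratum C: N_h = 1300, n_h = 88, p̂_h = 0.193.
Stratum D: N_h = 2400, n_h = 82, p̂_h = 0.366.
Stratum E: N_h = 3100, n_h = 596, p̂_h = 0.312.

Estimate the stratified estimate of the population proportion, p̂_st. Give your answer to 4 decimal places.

p̂_st ≈ 0.3385

N = 8800; stratum weights W_h = N_h/N.
p̂_st = Σ W_h p̂_h = (1200·0.222 + 800·0.770 + 1300·0.193 + 2400·0.366 + 3100·0.312)/8800 = 0.33851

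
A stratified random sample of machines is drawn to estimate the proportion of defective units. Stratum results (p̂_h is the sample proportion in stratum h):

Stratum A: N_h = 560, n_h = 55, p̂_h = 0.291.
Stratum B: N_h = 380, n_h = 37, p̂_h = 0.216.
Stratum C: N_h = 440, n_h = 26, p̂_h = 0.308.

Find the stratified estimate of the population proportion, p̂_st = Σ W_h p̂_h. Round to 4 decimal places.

p̂_st ≈ 0.2758

N = 1380; stratum weights W_h = N_h/N.
p̂_st = Σ W_h p̂_h = (560·0.291 + 380·0.216 + 440·0.308)/1380 = 0.27577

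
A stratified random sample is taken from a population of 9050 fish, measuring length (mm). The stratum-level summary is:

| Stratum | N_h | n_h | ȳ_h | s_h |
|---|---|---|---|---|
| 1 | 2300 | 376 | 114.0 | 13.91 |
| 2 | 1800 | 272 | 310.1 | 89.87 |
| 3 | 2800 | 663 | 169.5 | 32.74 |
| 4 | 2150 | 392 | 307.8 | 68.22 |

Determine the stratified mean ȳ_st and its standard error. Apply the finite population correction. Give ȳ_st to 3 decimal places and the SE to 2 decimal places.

ȳ_st = Σ W_h ȳ_h = (2300·114.0 + 1800·310.1 + 2800·169.5 + 2150·307.8)/9050 = 216.21547
V̂(ȳ_st) = Σ W_h² (1 − n_h/N_h) s_h²/n_h, with W_h = N_h/N and N = 9050:
  stratum 1: (2300/9050)²·(1 − 376/2300)·13.91²/376 = 0.0278037
  stratum 2: (1800/9050)²·(1 − 272/1800)·89.87²/272 = 0.997147
  stratum 3: (2800/9050)²·(1 − 663/2800)·32.74²/663 = 0.118116
  stratum 4: (2150/9050)²·(1 − 392/2150)·68.22²/392 = 0.547895
V̂(ȳ_st) = 1.69096
SE(ȳ_st) = √1.69096 = 1.30037

ȳ_st ≈ 216.215, SE ≈ 1.30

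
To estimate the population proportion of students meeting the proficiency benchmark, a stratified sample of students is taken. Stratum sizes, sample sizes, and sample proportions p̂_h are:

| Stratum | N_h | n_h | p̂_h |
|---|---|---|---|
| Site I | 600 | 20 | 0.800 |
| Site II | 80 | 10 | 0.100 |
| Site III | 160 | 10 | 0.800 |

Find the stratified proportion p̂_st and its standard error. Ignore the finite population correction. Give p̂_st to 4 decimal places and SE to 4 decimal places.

N = 840; stratum weights W_h = N_h/N.
p̂_st = Σ W_h p̂_h = (600·0.800 + 80·0.100 + 160·0.800)/840 = 0.73333
V̂(p̂_st) = Σ W_h² p̂_h(1−p̂_h)/(n_h−1):
  stratum Site I: (600/840)²·0.800·0.200/19 = 0.00429646
  stratum Site II: (80/840)²·0.100·0.900/9 = 9.07029e-05
  stratum Site III: (160/840)²·0.800·0.200/9 = 0.000644999
V̂(p̂_st) = 0.00503216; SE = √V̂ = 0.0709377

p̂_st ≈ 0.7333, SE ≈ 0.0709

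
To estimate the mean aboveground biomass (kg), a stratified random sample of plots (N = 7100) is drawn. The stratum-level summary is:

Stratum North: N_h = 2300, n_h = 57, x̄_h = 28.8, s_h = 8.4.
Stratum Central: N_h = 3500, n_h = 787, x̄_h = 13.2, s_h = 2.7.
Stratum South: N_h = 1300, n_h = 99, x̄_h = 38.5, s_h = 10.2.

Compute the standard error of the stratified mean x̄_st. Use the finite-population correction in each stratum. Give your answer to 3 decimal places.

V̂(x̄_st) = Σ W_h² (1 − n_h/N_h) s_h²/n_h, with W_h = N_h/N and N = 7100:
  stratum North: (2300/7100)²·(1 − 57/2300)·8.4²/57 = 0.126685
  stratum Central: (3500/7100)²·(1 − 787/3500)·2.7²/787 = 0.00174483
  stratum South: (1300/7100)²·(1 − 99/1300)·10.2²/99 = 0.0325488
V̂(x̄_st) = 0.160978
SE(x̄_st) = √0.160978 = 0.401221

SE(x̄_st) ≈ 0.401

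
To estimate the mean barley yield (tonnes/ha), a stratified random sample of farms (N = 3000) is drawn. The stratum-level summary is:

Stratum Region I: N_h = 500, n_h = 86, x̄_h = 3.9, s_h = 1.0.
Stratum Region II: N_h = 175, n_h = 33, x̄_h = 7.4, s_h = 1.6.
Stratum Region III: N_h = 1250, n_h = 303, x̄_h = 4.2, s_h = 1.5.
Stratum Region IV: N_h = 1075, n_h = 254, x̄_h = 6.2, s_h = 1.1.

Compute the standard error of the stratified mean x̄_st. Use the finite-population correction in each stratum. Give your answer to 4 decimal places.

V̂(x̄_st) = Σ W_h² (1 − n_h/N_h) s_h²/n_h, with W_h = N_h/N and N = 3000:
  stratum Region I: (500/3000)²·(1 − 86/500)·1.0²/86 = 0.000267442
  stratum Region II: (175/3000)²·(1 − 33/175)·1.6²/33 = 0.000214195
  stratum Region III: (1250/3000)²·(1 − 303/1250)·1.5²/303 = 0.000976691
  stratum Region IV: (1075/3000)²·(1 − 254/1075)·1.1²/254 = 0.000467155
V̂(x̄_st) = 0.00192548
SE(x̄_st) = √0.00192548 = 0.0438803

SE(x̄_st) ≈ 0.0439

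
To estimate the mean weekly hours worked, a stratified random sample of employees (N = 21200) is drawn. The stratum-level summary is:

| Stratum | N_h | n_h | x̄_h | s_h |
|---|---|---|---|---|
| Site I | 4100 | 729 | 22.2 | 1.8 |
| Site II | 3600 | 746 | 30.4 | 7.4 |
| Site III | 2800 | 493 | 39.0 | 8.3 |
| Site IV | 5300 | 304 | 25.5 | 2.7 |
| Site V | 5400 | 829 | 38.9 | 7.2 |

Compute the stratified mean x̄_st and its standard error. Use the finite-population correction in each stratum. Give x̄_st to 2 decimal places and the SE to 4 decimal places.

x̄_st ≈ 30.89, SE ≈ 0.0931

x̄_st = Σ W_h x̄_h = (4100·22.2 + 3600·30.4 + 2800·39.0 + 5300·25.5 + 5400·38.9)/21200 = 30.89009
V̂(x̄_st) = Σ W_h² (1 − n_h/N_h) s_h²/n_h, with W_h = N_h/N and N = 21200:
  stratum Site I: (4100/21200)²·(1 − 729/4100)·1.8²/729 = 0.000136675
  stratum Site II: (3600/21200)²·(1 − 746/3600)·7.4²/746 = 0.00167807
  stratum Site III: (2800/21200)²·(1 − 493/2800)·8.3²/493 = 0.00200837
  stratum Site IV: (5300/21200)²·(1 − 304/5300)·2.7²/304 = 0.0014128
  stratum Site V: (5400/21200)²·(1 − 829/5400)·7.2²/829 = 0.00343434
V̂(x̄_st) = 0.00867025
SE(x̄_st) = √0.00867025 = 0.0931142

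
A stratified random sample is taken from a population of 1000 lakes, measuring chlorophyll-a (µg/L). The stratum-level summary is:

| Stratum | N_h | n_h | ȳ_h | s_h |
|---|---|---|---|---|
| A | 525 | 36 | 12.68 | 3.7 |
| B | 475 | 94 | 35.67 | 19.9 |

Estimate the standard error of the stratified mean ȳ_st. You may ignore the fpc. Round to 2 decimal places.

V̂(ȳ_st) = Σ W_h² s_h²/n_h, with W_h = N_h/N and N = 1000:
  stratum A: (525/1000)²·3.7²/36 = 0.104814
  stratum B: (475/1000)²·19.9²/94 = 0.950529
V̂(ȳ_st) = 1.05534
SE(ȳ_st) = √1.05534 = 1.0273

SE(ȳ_st) ≈ 1.03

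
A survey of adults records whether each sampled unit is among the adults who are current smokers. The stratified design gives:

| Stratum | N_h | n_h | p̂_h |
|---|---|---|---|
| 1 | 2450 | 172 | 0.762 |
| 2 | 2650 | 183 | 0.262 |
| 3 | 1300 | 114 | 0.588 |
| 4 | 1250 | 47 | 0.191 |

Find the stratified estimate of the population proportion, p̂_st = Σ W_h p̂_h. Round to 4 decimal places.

N = 7650; stratum weights W_h = N_h/N.
p̂_st = Σ W_h p̂_h = (2450·0.762 + 2650·0.262 + 1300·0.588 + 1250·0.191)/7650 = 0.46593

p̂_st ≈ 0.4659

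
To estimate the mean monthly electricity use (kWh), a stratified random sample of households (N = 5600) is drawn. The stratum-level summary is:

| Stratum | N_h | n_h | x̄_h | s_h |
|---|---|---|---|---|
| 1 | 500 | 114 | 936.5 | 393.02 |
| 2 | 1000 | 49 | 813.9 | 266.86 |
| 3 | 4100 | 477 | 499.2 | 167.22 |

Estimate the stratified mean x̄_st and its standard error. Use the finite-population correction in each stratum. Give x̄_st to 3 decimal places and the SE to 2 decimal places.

x̄_st ≈ 594.441, SE ≈ 8.95

x̄_st = Σ W_h x̄_h = (500·936.5 + 1000·813.9 + 4100·499.2)/5600 = 594.44107
V̂(x̄_st) = Σ W_h² (1 − n_h/N_h) s_h²/n_h, with W_h = N_h/N and N = 5600:
  stratum 1: (500/5600)²·(1 − 114/500)·393.02²/114 = 8.33884
  stratum 2: (1000/5600)²·(1 − 49/1000)·266.86²/49 = 44.0733
  stratum 3: (4100/5600)²·(1 − 477/4100)·167.22²/477 = 27.7673
V̂(x̄_st) = 80.1795
SE(x̄_st) = √80.1795 = 8.9543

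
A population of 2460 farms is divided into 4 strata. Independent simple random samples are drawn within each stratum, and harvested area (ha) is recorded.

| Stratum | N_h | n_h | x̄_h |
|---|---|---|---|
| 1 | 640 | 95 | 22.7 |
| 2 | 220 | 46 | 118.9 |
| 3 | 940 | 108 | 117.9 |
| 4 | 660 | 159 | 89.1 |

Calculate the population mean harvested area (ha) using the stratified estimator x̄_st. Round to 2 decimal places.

x̄_st ≈ 85.50

N = Σ N_h = 2460. Stratum weights W_h = N_h/N.
x̄_st = (640·22.7 + 220·118.9 + 940·117.9 + 660·89.1) / 2460 = 85.4951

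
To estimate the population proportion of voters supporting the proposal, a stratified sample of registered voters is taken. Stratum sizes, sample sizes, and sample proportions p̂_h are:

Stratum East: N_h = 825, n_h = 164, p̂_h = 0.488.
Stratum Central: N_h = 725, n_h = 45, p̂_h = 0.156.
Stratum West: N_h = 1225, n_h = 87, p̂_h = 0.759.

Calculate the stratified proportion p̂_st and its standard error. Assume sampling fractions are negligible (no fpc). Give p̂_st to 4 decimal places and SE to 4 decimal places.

N = 2775; stratum weights W_h = N_h/N.
p̂_st = Σ W_h p̂_h = (825·0.488 + 725·0.156 + 1225·0.759)/2775 = 0.52089
V̂(p̂_st) = Σ W_h² p̂_h(1−p̂_h)/(n_h−1):
  stratum East: (825/2775)²·0.488·0.512/163 = 0.000135483
  stratum Central: (725/2775)²·0.156·0.844/44 = 0.000204251
  stratum West: (1225/2775)²·0.759·0.241/86 = 0.000414483
V̂(p̂_st) = 0.000754217; SE = √V̂ = 0.027463

p̂_st ≈ 0.5209, SE ≈ 0.0275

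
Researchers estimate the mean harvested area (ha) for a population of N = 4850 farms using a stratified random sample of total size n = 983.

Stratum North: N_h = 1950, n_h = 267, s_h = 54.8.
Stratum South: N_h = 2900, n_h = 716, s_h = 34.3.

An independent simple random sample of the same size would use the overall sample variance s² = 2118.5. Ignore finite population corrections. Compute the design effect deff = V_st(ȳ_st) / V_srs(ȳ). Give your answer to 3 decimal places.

V̂(ȳ_st) = Σ W_h² s_h²/n_h, with W_h = N_h/N and N = 4850:
  stratum North: (1950/4850)²·54.8²/267 = 1.81817
  stratum South: (2900/4850)²·34.3²/716 = 0.587473
V_st = 2.40565
V_srs = s²/n = 2118.5/983 = 2.15514
deff = V_st / V_srs = 2.40565/2.15514 = 1.1162

deff ≈ 1.116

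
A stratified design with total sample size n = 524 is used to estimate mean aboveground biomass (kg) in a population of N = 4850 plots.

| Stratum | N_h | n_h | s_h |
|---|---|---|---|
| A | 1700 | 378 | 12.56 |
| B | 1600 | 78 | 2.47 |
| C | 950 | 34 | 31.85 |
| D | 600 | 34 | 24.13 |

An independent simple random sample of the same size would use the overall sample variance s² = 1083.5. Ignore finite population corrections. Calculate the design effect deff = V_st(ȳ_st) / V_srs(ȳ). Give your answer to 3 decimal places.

deff ≈ 0.709

V̂(ȳ_st) = Σ W_h² s_h²/n_h, with W_h = N_h/N and N = 4850:
  stratum A: (1700/4850)²·12.56²/378 = 0.0512745
  stratum B: (1600/4850)²·2.47²/78 = 0.00851247
  stratum C: (950/4850)²·31.85²/34 = 1.14473
  stratum D: (600/4850)²·24.13²/34 = 0.262093
V_st = 1.46661
V_srs = s²/n = 1083.5/524 = 2.06775
deff = V_st / V_srs = 1.46661/2.06775 = 0.7093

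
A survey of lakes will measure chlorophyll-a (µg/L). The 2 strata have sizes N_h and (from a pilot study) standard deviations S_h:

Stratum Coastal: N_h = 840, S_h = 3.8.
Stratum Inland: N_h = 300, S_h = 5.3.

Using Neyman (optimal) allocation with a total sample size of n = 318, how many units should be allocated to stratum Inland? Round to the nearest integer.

Neyman allocation: n_h = n · N_h S_h / Σ N_i S_i, with n = 318.
  stratum Coastal: N_h·S_h = 840·3.8 = 3192.00
  stratum Inland: N_h·S_h = 300·5.3 = 1590.00
Σ N_h S_h = 4782.00
n for stratum Inland = 318·1590.00/4782.00 = 105.734 → 106

106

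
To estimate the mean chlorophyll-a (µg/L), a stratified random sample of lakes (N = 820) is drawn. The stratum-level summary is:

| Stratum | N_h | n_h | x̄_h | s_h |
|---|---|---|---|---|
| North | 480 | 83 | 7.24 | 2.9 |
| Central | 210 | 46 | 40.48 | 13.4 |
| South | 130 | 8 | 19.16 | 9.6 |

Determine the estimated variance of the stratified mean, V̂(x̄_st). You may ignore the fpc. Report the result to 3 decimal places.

V̂(x̄_st) ≈ 0.580

V̂(x̄_st) = Σ W_h² s_h²/n_h, with W_h = N_h/N and N = 820:
  stratum North: (480/820)²·2.9²/83 = 0.0347194
  stratum Central: (210/820)²·13.4²/46 = 0.256013
  stratum South: (130/820)²·9.6²/8 = 0.289542
V̂(x̄_st) = 0.580275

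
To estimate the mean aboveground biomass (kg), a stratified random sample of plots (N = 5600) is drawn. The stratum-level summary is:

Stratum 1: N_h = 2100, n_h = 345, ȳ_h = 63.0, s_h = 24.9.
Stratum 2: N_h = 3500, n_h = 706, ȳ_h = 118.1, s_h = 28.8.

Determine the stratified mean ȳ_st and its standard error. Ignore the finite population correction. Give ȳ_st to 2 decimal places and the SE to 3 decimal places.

ȳ_st ≈ 97.44, SE ≈ 0.844

ȳ_st = Σ W_h ȳ_h = (2100·63.0 + 3500·118.1)/5600 = 97.43750
V̂(ȳ_st) = Σ W_h² s_h²/n_h, with W_h = N_h/N and N = 5600:
  stratum 1: (2100/5600)²·24.9²/345 = 0.252721
  stratum 2: (3500/5600)²·28.8²/706 = 0.458924
V̂(ȳ_st) = 0.711645
SE(ȳ_st) = √0.711645 = 0.843591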